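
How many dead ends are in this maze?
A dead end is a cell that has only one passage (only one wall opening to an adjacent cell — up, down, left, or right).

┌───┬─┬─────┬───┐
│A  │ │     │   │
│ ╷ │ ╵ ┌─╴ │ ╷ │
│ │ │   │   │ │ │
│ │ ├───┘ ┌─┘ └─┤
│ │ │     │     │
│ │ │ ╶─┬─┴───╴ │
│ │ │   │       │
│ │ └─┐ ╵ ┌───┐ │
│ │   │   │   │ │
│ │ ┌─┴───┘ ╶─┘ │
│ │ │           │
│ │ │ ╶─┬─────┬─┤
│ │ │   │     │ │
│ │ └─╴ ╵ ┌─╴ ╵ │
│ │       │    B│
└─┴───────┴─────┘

Checking each cell for number of passages:

Dead ends found at positions:
  (0, 2)
  (1, 7)
  (2, 5)
  (4, 2)
  (4, 6)
  (6, 7)
  (7, 0)
  (7, 5)
Total dead ends: 8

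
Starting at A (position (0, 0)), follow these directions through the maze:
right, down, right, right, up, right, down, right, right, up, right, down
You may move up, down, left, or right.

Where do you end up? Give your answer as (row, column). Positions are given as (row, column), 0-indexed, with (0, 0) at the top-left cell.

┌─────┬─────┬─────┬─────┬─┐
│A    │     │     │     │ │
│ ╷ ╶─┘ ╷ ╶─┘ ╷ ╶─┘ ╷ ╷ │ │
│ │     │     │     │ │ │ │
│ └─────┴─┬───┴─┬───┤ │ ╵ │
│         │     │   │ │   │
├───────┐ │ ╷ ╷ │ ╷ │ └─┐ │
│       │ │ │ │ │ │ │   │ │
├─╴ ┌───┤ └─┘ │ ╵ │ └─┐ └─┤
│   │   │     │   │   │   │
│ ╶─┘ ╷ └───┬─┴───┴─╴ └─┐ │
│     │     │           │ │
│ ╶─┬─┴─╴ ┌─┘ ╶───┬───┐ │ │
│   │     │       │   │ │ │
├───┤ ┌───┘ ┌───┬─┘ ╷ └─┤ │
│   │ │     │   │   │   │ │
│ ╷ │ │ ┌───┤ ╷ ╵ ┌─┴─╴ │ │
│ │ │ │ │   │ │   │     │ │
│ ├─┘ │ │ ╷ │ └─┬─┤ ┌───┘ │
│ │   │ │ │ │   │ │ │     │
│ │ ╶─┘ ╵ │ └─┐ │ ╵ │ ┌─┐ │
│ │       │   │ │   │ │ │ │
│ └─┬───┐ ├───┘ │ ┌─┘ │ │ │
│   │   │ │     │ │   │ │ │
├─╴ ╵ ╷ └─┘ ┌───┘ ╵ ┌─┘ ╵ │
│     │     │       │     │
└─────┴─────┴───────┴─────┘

Following directions step by step:
Start: (0, 0)
  right: (0, 0) → (0, 1)
  down: (0, 1) → (1, 1)
  right: (1, 1) → (1, 2)
  right: (1, 2) → (1, 3)
  up: (1, 3) → (0, 3)
  right: (0, 3) → (0, 4)
  down: (0, 4) → (1, 4)
  right: (1, 4) → (1, 5)
  right: (1, 5) → (1, 6)
  up: (1, 6) → (0, 6)
  right: (0, 6) → (0, 7)
  down: (0, 7) → (1, 7)
Final position: (1, 7)

Path taken:

┌─────┬─────┬─────┬─────┬─┐
│A ↓  │↱ ↓  │↱ ↓  │     │ │
│ ╷ ╶─┘ ╷ ╶─┘ ╷ ╶─┘ ╷ ╷ │ │
│ │↳ → ↑│↳ → ↑│B    │ │ │ │
│ └─────┴─┬───┴─┬───┤ │ ╵ │
│         │     │   │ │   │
├───────┐ │ ╷ ╷ │ ╷ │ └─┐ │
│       │ │ │ │ │ │ │   │ │
├─╴ ┌───┤ └─┘ │ ╵ │ └─┐ └─┤
│   │   │     │   │   │   │
│ ╶─┘ ╷ └───┬─┴───┴─╴ └─┐ │
│     │     │           │ │
│ ╶─┬─┴─╴ ┌─┘ ╶───┬───┐ │ │
│   │     │       │   │ │ │
├───┤ ┌───┘ ┌───┬─┘ ╷ └─┤ │
│   │ │     │   │   │   │ │
│ ╷ │ │ ┌───┤ ╷ ╵ ┌─┴─╴ │ │
│ │ │ │ │   │ │   │     │ │
│ ├─┘ │ │ ╷ │ └─┬─┤ ┌───┘ │
│ │   │ │ │ │   │ │ │     │
│ │ ╶─┘ ╵ │ └─┐ │ ╵ │ ┌─┐ │
│ │       │   │ │   │ │ │ │
│ └─┬───┐ ├───┘ │ ┌─┘ │ │ │
│   │   │ │     │ │   │ │ │
├─╴ ╵ ╷ └─┘ ┌───┘ ╵ ┌─┘ ╵ │
│     │     │       │     │
└─────┴─────┴───────┴─────┘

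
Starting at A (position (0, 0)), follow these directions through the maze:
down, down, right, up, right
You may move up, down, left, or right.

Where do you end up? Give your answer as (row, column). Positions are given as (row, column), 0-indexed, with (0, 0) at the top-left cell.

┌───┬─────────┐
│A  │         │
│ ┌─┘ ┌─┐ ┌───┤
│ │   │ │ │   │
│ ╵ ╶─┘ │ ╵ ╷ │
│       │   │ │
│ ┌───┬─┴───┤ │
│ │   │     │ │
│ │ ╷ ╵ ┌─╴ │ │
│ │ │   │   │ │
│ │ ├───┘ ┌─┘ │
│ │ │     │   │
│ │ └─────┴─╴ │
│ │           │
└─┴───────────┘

Following directions step by step:
Start: (0, 0)
  down: (0, 0) → (1, 0)
  down: (1, 0) → (2, 0)
  right: (2, 0) → (2, 1)
  up: (2, 1) → (1, 1)
  right: (1, 1) → (1, 2)
Final position: (1, 2)

Path taken:

┌───┬─────────┐
│A  │         │
│ ┌─┘ ┌─┐ ┌───┤
│↓│↱ B│ │ │   │
│ ╵ ╶─┘ │ ╵ ╷ │
│↳ ↑    │   │ │
│ ┌───┬─┴───┤ │
│ │   │     │ │
│ │ ╷ ╵ ┌─╴ │ │
│ │ │   │   │ │
│ │ ├───┘ ┌─┘ │
│ │ │     │   │
│ │ └─────┴─╴ │
│ │           │
└─┴───────────┘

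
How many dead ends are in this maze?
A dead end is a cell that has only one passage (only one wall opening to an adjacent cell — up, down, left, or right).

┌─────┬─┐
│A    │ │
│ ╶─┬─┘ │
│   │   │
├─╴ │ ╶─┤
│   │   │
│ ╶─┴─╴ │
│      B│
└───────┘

Checking each cell for number of passages:

Dead ends found at positions:
  (0, 2)
  (0, 3)
Total dead ends: 2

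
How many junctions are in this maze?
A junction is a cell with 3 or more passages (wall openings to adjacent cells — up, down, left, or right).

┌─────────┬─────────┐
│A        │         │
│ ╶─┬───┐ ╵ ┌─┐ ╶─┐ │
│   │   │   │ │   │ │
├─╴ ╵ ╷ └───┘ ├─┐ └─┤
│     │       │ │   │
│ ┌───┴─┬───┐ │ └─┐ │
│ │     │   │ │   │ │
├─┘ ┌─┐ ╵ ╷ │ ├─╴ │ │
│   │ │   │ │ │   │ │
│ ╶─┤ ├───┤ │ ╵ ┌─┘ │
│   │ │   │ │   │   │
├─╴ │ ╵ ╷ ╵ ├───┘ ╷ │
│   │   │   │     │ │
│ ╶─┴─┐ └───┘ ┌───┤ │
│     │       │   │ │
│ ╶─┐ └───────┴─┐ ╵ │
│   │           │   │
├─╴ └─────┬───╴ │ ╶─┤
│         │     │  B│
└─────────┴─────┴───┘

Checking each cell for number of passages:

Junctions found (3+ passages):
  (0, 7): 3 passages
  (2, 1): 3 passages
  (2, 6): 3 passages
  (5, 9): 3 passages
  (6, 3): 3 passages
  (7, 0): 3 passages
  (8, 8): 3 passages
  (9, 1): 3 passages
Total junctions: 8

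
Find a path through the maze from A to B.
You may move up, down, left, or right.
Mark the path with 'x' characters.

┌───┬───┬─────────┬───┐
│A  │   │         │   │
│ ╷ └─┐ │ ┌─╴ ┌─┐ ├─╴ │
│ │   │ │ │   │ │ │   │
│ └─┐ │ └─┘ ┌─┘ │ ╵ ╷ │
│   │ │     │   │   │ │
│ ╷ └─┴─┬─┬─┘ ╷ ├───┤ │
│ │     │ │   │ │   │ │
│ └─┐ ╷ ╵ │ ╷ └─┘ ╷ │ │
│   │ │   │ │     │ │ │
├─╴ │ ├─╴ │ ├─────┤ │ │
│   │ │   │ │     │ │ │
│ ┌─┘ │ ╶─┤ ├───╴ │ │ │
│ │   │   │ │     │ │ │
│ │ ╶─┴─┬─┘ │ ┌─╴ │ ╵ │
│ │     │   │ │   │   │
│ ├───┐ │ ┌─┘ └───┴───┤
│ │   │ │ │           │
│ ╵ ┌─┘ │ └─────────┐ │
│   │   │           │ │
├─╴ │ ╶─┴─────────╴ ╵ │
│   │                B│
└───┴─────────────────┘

Finding the shortest path through the maze:
Path length: 24 steps
Directions: down → down → right → down → right → down → down → down → left → down → right → right → down → down → left → down → right → right → right → right → right → right → right → right

Solution:

┌───┬───┬─────────┬───┐
│A  │   │         │   │
│ ╷ └─┐ │ ┌─╴ ┌─┐ ├─╴ │
│x│   │ │ │   │ │ │   │
│ └─┐ │ └─┘ ┌─┘ │ ╵ ╷ │
│x x│ │     │   │   │ │
│ ╷ └─┴─┬─┬─┘ ╷ ├───┤ │
│ │x x  │ │   │ │   │ │
│ └─┐ ╷ ╵ │ ╷ └─┘ ╷ │ │
│   │x│   │ │     │ │ │
├─╴ │ ├─╴ │ ├─────┤ │ │
│   │x│   │ │     │ │ │
│ ┌─┘ │ ╶─┤ ├───╴ │ │ │
│ │x x│   │ │     │ │ │
│ │ ╶─┴─┬─┘ │ ┌─╴ │ ╵ │
│ │x x x│   │ │   │   │
│ ├───┐ │ ┌─┘ └───┴───┤
│ │   │x│ │           │
│ ╵ ┌─┘ │ └─────────┐ │
│   │x x│           │ │
├─╴ │ ╶─┴─────────╴ ╵ │
│   │x x x x x x x x B│
└───┴─────────────────┘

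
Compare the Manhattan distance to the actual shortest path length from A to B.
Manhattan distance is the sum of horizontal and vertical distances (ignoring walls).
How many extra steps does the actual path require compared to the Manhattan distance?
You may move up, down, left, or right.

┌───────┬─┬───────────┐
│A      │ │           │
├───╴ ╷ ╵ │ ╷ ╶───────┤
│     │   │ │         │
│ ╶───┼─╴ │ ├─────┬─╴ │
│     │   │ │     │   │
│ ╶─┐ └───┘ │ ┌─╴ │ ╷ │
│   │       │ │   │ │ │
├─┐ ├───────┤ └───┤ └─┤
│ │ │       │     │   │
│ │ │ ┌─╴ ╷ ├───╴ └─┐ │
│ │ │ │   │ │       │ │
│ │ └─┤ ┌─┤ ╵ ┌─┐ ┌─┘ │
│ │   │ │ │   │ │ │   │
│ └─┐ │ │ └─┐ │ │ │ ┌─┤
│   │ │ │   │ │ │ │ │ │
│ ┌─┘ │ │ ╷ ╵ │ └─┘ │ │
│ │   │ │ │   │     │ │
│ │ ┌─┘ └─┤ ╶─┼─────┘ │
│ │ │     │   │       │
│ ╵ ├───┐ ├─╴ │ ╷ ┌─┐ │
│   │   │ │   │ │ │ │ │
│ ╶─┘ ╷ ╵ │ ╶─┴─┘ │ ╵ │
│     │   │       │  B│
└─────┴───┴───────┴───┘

Manhattan distance: |11 - 0| + |10 - 0| = 21
Actual path length: 55
Extra steps: 55 - 21 = 34

Solution:

┌───────┬─┬───────────┐
│A → ↓  │ │           │
├───╴ ╷ ╵ │ ╷ ╶───────┤
│↓ ← ↲│   │ │         │
│ ╶───┼─╴ │ ├─────┬─╴ │
│↓    │   │ │     │   │
│ ╶─┐ └───┘ │ ┌─╴ │ ╷ │
│↳ ↓│       │ │   │ │ │
├─┐ ├───────┤ └───┤ └─┤
│ │↓│    ↱ ↓│     │   │
│ │ │ ┌─╴ ╷ ├───╴ └─┐ │
│ │↓│ │↱ ↑│↓│       │ │
│ │ └─┤ ┌─┤ ╵ ┌─┐ ┌─┘ │
│ │↳ ↓│↑│ │↳ ↓│ │ │   │
│ └─┐ │ │ └─┐ │ │ │ ┌─┤
│   │↓│↑│   │↓│ │ │ │ │
│ ┌─┘ │ │ ╷ ╵ │ └─┘ │ │
│ │↓ ↲│↑│ │↓ ↲│     │ │
│ │ ┌─┘ └─┤ ╶─┼─────┘ │
│ │↓│  ↑ ↰│↳ ↓│  ↱ → ↓│
│ ╵ ├───┐ ├─╴ │ ╷ ┌─┐ │
│↓ ↲│↱ ↓│↑│↓ ↲│ │↑│ │↓│
│ ╶─┘ ╷ ╵ │ ╶─┴─┘ │ ╵ │
│↳ → ↑│↳ ↑│↳ → → ↑│  B│
└─────┴───┴───────┴───┘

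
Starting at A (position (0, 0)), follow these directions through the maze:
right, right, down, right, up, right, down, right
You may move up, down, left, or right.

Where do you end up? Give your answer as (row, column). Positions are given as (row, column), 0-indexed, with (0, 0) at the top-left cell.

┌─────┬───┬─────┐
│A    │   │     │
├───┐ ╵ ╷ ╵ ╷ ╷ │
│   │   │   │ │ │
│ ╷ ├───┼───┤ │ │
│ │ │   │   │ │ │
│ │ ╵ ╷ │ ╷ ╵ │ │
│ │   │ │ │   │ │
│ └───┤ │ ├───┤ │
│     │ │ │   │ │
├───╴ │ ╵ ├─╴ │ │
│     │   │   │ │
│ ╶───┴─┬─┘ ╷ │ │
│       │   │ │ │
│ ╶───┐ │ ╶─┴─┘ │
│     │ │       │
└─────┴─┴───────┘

Following directions step by step:
Start: (0, 0)
  right: (0, 0) → (0, 1)
  right: (0, 1) → (0, 2)
  down: (0, 2) → (1, 2)
  right: (1, 2) → (1, 3)
  up: (1, 3) → (0, 3)
  right: (0, 3) → (0, 4)
  down: (0, 4) → (1, 4)
  right: (1, 4) → (1, 5)
Final position: (1, 5)

Path taken:

┌─────┬───┬─────┐
│A → ↓│↱ ↓│     │
├───┐ ╵ ╷ ╵ ╷ ╷ │
│   │↳ ↑│↳ B│ │ │
│ ╷ ├───┼───┤ │ │
│ │ │   │   │ │ │
│ │ ╵ ╷ │ ╷ ╵ │ │
│ │   │ │ │   │ │
│ └───┤ │ ├───┤ │
│     │ │ │   │ │
├───╴ │ ╵ ├─╴ │ │
│     │   │   │ │
│ ╶───┴─┬─┘ ╷ │ │
│       │   │ │ │
│ ╶───┐ │ ╶─┴─┘ │
│     │ │       │
└─────┴─┴───────┘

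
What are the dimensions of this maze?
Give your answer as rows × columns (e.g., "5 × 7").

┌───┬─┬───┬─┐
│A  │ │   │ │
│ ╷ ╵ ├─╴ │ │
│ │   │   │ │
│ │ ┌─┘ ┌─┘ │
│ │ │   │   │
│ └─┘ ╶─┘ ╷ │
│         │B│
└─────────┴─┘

Counting the maze dimensions:
Rows (vertical): 4
Columns (horizontal): 6
Dimensions: 4 × 6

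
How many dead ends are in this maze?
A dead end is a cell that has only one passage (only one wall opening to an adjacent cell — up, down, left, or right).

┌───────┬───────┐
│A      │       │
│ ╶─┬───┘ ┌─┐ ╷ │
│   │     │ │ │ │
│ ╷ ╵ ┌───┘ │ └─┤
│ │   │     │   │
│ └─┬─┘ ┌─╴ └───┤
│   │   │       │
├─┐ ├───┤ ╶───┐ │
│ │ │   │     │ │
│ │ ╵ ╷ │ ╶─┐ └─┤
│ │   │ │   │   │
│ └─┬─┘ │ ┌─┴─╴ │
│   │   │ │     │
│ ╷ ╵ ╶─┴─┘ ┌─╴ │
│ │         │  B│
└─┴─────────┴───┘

Checking each cell for number of passages:

Dead ends found at positions:
  (0, 3)
  (1, 5)
  (1, 7)
  (2, 7)
  (3, 2)
  (4, 0)
  (4, 7)
  (5, 5)
  (6, 4)
  (7, 0)
  (7, 6)
Total dead ends: 11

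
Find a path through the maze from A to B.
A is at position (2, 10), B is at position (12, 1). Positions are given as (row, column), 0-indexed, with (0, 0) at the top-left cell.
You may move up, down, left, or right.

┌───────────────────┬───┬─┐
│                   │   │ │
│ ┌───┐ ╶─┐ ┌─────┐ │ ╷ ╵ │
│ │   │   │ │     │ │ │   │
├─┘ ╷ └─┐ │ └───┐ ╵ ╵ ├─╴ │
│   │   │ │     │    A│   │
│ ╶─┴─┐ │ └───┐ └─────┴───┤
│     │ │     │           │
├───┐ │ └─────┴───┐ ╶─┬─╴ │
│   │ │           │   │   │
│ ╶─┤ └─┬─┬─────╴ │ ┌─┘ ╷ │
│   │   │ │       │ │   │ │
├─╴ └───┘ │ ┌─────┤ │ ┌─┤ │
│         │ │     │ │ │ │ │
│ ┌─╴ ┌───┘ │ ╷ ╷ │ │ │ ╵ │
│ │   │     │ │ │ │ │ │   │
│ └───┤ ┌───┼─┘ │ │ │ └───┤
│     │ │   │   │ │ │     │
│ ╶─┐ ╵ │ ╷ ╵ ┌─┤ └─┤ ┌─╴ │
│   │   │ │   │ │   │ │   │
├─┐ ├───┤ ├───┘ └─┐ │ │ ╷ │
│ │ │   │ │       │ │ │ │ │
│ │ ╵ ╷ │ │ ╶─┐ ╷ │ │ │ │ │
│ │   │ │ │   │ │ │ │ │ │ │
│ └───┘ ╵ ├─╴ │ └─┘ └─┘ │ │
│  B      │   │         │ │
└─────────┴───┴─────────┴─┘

Finding the shortest path from (2, 10) to (12, 1):
Path length: 55 steps
Directions: left → up → up → left → left → left → left → down → down → right → right → down → right → right → right → right → right → down → left → down → left → down → down → down → right → right → down → left → down → down → down → left → left → up → up → up → left → up → up → up → left → down → down → left → down → left → up → left → down → down → down → down → left → left → left

Solution:

┌───────────────────┬───┬─┐
│          ↓ ← ← ← ↰│   │ │
│ ┌───┐ ╶─┐ ┌─────┐ │ ╷ ╵ │
│ │   │   │↓│     │↑│ │   │
├─┘ ╷ └─┐ │ └───┐ ╵ ╵ ├─╴ │
│   │   │ │↳ → ↓│  ↑ A│   │
│ ╶─┴─┐ │ └───┐ └─────┴───┤
│     │ │     │↳ → → → → ↓│
├───┐ │ └─────┴───┐ ╶─┬─╴ │
│   │ │           │   │↓ ↲│
│ ╶─┤ └─┬─┬─────╴ │ ┌─┘ ╷ │
│   │   │ │       │ │↓ ↲│ │
├─╴ └───┘ │ ┌─────┤ │ ┌─┤ │
│         │ │  ↓ ↰│ │↓│ │ │
│ ┌─╴ ┌───┘ │ ╷ ╷ │ │ │ ╵ │
│ │   │     │ │↓│↑│ │↓│   │
│ └───┤ ┌───┼─┘ │ │ │ └───┤
│     │ │↓ ↰│↓ ↲│↑│ │↳ → ↓│
│ ╶─┐ ╵ │ ╷ ╵ ┌─┤ └─┤ ┌─╴ │
│   │   │↓│↑ ↲│ │↑ ↰│ │↓ ↲│
├─┐ ├───┤ ├───┘ └─┐ │ │ ╷ │
│ │ │   │↓│       │↑│ │↓│ │
│ │ ╵ ╷ │ │ ╶─┐ ╷ │ │ │ │ │
│ │   │ │↓│   │ │ │↑│ │↓│ │
│ └───┘ ╵ ├─╴ │ └─┘ └─┘ │ │
│  B ← ← ↲│   │    ↑ ← ↲│ │
└─────────┴───┴─────────┴─┘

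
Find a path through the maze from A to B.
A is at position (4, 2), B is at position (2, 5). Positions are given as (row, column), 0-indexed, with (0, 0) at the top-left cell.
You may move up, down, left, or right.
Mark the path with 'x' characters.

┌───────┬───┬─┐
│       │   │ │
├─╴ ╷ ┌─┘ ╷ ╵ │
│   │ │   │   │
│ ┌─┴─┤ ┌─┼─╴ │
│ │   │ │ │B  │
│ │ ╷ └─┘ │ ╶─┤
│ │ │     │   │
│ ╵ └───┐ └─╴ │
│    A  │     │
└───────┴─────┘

Finding the shortest path from (4, 2) to (2, 5):
Path length: 13 steps
Directions: left → up → up → right → down → right → right → down → right → right → up → left → up

Solution:

┌───────┬───┬─┐
│       │   │ │
├─╴ ╷ ┌─┘ ╷ ╵ │
│   │ │   │   │
│ ┌─┴─┤ ┌─┼─╴ │
│ │x x│ │ │B  │
│ │ ╷ └─┘ │ ╶─┤
│ │x│x x x│x x│
│ ╵ └───┐ └─╴ │
│  x A  │x x x│
└───────┴─────┘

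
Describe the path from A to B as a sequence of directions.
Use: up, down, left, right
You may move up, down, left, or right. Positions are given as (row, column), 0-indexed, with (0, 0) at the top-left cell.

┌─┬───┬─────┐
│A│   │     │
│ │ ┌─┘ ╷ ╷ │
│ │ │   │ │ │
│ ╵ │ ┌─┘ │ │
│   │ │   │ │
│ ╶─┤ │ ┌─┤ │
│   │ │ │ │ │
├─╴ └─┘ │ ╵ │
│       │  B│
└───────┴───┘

Finding the path and converting it to directions:
Path through cells: (0,0) → (1,0) → (2,0) → (3,0) → (3,1) → (4,1) → (4,2) → (4,3) → (3,3) → (2,3) → (2,4) → (1,4) → (0,4) → (0,5) → (1,5) → (2,5) → (3,5) → (4,5)
Directions: down, down, down, right, down, right, right, up, up, right, up, up, right, down, down, down, down

Solution:

┌─┬───┬─────┐
│A│   │  ↱ ↓│
│ │ ┌─┘ ╷ ╷ │
│↓│ │   │↑│↓│
│ ╵ │ ┌─┘ │ │
│↓  │ │↱ ↑│↓│
│ ╶─┤ │ ┌─┤ │
│↳ ↓│ │↑│ │↓│
├─╴ └─┘ │ ╵ │
│  ↳ → ↑│  B│
└───────┴───┘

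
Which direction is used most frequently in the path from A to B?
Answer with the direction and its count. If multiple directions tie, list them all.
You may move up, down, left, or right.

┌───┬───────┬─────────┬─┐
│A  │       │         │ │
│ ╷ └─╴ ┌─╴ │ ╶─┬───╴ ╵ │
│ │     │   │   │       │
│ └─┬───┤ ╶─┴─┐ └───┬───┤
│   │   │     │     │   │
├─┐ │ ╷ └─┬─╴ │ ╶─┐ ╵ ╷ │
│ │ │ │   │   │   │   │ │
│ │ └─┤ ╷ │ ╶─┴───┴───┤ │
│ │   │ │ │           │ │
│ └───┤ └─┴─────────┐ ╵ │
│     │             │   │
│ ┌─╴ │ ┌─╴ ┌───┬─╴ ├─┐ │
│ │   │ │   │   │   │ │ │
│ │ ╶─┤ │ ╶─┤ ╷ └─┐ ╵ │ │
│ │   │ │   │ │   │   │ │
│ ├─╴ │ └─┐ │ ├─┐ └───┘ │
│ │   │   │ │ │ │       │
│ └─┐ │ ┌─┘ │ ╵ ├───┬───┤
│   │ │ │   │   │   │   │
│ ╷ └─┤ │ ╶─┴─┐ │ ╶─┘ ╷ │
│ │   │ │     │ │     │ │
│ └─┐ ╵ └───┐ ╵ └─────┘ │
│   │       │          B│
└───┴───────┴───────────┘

Directions: right, down, right, right, up, right, right, down, left, down, right, right, down, left, down, right, right, right, right, right, down, right, down, down, down, left, left, left, up, left, up, left, down, down, down, right, down, down, right, right, right, right
Counts: {'right': 18, 'down': 14, 'up': 3, 'left': 7}
Most common: right (18 times)

Solution:

┌───┬───────┬─────────┬─┐
│A ↓│  ↱ → ↓│         │ │
│ ╷ └─╴ ┌─╴ │ ╶─┬───╴ ╵ │
│ │↳ → ↑│↓ ↲│   │       │
│ └─┬───┤ ╶─┴─┐ └───┬───┤
│   │   │↳ → ↓│     │   │
├─┐ │ ╷ └─┬─╴ │ ╶─┐ ╵ ╷ │
│ │ │ │   │↓ ↲│   │   │ │
│ │ └─┤ ╷ │ ╶─┴───┴───┤ │
│ │   │ │ │↳ → → → → ↓│ │
│ └───┤ └─┴─────────┐ ╵ │
│     │             │↳ ↓│
│ ┌─╴ │ ┌─╴ ┌───┬─╴ ├─┐ │
│ │   │ │   │↓ ↰│   │ │↓│
│ │ ╶─┤ │ ╶─┤ ╷ └─┐ ╵ │ │
│ │   │ │   │↓│↑ ↰│   │↓│
│ ├─╴ │ └─┐ │ ├─┐ └───┘ │
│ │   │   │ │↓│ │↑ ← ← ↲│
│ └─┐ │ ┌─┘ │ ╵ ├───┬───┤
│   │ │ │   │↳ ↓│   │   │
│ ╷ └─┤ │ ╶─┴─┐ │ ╶─┘ ╷ │
│ │   │ │     │↓│     │ │
│ └─┐ ╵ └───┐ ╵ └─────┘ │
│   │       │  ↳ → → → B│
└───┴───────┴───────────┘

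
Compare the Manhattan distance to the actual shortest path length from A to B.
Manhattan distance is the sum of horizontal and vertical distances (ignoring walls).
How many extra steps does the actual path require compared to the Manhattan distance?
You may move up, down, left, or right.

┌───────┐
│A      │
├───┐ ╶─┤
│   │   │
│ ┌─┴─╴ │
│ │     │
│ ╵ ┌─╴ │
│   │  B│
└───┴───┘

Manhattan distance: |3 - 0| + |3 - 0| = 6
Actual path length: 6
Extra steps: 6 - 6 = 0

Solution:

┌───────┐
│A → ↓  │
├───┐ ╶─┤
│   │↳ ↓│
│ ┌─┴─╴ │
│ │    ↓│
│ ╵ ┌─╴ │
│   │  B│
└───┴───┘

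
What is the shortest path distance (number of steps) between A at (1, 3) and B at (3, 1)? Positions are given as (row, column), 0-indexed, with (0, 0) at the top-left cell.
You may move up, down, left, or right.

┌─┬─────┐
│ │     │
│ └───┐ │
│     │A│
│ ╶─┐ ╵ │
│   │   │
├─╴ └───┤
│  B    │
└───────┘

Finding path from (1, 3) to (3, 1):
Path: (1,3) → (2,3) → (2,2) → (1,2) → (1,1) → (1,0) → (2,0) → (2,1) → (3,1)
Distance: 8 steps

Solution:

┌─┬─────┐
│ │     │
│ └───┐ │
│↓ ← ↰│A│
│ ╶─┐ ╵ │
│↳ ↓│↑ ↲│
├─╴ └───┤
│  B    │
└───────┘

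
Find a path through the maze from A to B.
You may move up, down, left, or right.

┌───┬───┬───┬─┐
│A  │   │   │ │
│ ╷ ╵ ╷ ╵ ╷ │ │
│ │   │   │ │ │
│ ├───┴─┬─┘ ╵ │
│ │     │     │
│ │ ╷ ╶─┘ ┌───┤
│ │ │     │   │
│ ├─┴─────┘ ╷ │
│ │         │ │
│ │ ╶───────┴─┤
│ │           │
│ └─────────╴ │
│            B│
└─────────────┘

Finding the shortest path through the maze:
Path length: 12 steps
Directions: down → down → down → down → down → down → right → right → right → right → right → right

Solution:

┌───┬───┬───┬─┐
│A  │   │   │ │
│ ╷ ╵ ╷ ╵ ╷ │ │
│↓│   │   │ │ │
│ ├───┴─┬─┘ ╵ │
│↓│     │     │
│ │ ╷ ╶─┘ ┌───┤
│↓│ │     │   │
│ ├─┴─────┘ ╷ │
│↓│         │ │
│ │ ╶───────┴─┤
│↓│           │
│ └─────────╴ │
│↳ → → → → → B│
└─────────────┘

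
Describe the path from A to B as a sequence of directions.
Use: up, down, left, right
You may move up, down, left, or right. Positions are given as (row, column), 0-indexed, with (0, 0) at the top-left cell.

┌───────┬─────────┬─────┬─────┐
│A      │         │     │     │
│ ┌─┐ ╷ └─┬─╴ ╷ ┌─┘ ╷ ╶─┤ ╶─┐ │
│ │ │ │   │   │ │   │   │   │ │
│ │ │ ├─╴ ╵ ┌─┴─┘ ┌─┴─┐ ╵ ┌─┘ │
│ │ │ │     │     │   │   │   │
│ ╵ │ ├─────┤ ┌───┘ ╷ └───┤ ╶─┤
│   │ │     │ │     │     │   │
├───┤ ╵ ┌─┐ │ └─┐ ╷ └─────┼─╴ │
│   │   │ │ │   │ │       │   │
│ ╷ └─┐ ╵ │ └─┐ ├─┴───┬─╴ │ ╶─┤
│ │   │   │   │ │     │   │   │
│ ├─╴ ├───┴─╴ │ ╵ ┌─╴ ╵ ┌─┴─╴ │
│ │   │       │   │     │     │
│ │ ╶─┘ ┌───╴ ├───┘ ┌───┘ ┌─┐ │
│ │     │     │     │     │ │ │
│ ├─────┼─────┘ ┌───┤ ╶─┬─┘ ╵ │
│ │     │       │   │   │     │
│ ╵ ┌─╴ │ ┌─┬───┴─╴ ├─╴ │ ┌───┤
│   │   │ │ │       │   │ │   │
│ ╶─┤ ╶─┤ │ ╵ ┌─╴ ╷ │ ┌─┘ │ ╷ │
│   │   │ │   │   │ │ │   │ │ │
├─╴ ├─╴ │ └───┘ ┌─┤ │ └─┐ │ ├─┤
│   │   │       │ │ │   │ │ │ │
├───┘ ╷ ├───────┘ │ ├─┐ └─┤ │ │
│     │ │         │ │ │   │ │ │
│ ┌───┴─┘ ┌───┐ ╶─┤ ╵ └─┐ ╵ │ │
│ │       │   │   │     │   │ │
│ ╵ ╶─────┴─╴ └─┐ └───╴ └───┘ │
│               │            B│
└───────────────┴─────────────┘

Finding the path and converting it to directions:
Path through cells: (0,0) → (0,1) → (0,2) → (1,2) → (2,2) → (3,2) → (4,2) → (4,3) → (3,3) → (3,4) → (3,5) → (4,5) → (5,5) → (5,6) → (6,6) → (6,5) → (6,4) → (6,3) → (7,3) → (7,2) → (7,1) → (6,1) → (6,2) → (5,2) → (5,1) → (4,1) → (4,0) → (5,0) → (6,0) → (7,0) → (8,0) → (9,0) → (9,1) → (8,1) → (8,2) → (8,3) → (9,3) → (9,2) → (10,2) → (10,3) → (11,3) → (11,2) → (12,2) → (12,1) → (12,0) → (13,0) → (14,0) → (14,1) → (13,1) → (13,2) → (13,3) → (13,4) → (12,4) → (12,5) → (12,6) → (12,7) → (13,7) → (13,8) → (14,8) → (14,9) → (14,10) → (14,11) → (14,12) → (14,13) → (14,14)
Directions: right, right, down, down, down, down, right, up, right, right, down, down, right, down, left, left, left, down, left, left, up, right, up, left, up, left, down, down, down, down, down, right, up, right, right, down, left, down, right, down, left, down, left, left, down, down, right, up, right, right, right, up, right, right, right, down, right, down, right, right, right, right, right, right

Solution:

┌───────┬─────────┬─────┬─────┐
│A → ↓  │         │     │     │
│ ┌─┐ ╷ └─┬─╴ ╷ ┌─┘ ╷ ╶─┤ ╶─┐ │
│ │ │↓│   │   │ │   │   │   │ │
│ │ │ ├─╴ ╵ ┌─┴─┘ ┌─┴─┐ ╵ ┌─┘ │
│ │ │↓│     │     │   │   │   │
│ ╵ │ ├─────┤ ┌───┘ ╷ └───┤ ╶─┤
│   │↓│↱ → ↓│ │     │     │   │
├───┤ ╵ ┌─┐ │ └─┐ ╷ └─────┼─╴ │
│↓ ↰│↳ ↑│ │↓│   │ │       │   │
│ ╷ └─┐ ╵ │ └─┐ ├─┴───┬─╴ │ ╶─┤
│↓│↑ ↰│   │↳ ↓│ │     │   │   │
│ ├─╴ ├───┴─╴ │ ╵ ┌─╴ ╵ ┌─┴─╴ │
│↓│↱ ↑│↓ ← ← ↲│   │     │     │
│ │ ╶─┘ ┌───╴ ├───┘ ┌───┘ ┌─┐ │
│↓│↑ ← ↲│     │     │     │ │ │
│ ├─────┼─────┘ ┌───┤ ╶─┬─┘ ╵ │
│↓│↱ → ↓│       │   │   │     │
│ ╵ ┌─╴ │ ┌─┬───┴─╴ ├─╴ │ ┌───┤
│↳ ↑│↓ ↲│ │ │       │   │ │   │
│ ╶─┤ ╶─┤ │ ╵ ┌─╴ ╷ │ ┌─┘ │ ╷ │
│   │↳ ↓│ │   │   │ │ │   │ │ │
├─╴ ├─╴ │ └───┘ ┌─┤ │ └─┐ │ ├─┤
│   │↓ ↲│       │ │ │   │ │ │ │
├───┘ ╷ ├───────┘ │ ├─┐ └─┤ │ │
│↓ ← ↲│ │↱ → → ↓  │ │ │   │ │ │
│ ┌───┴─┘ ┌───┐ ╶─┤ ╵ └─┐ ╵ │ │
│↓│↱ → → ↑│   │↳ ↓│     │   │ │
│ ╵ ╶─────┴─╴ └─┐ └───╴ └───┘ │
│↳ ↑            │↳ → → → → → B│
└───────────────┴─────────────┘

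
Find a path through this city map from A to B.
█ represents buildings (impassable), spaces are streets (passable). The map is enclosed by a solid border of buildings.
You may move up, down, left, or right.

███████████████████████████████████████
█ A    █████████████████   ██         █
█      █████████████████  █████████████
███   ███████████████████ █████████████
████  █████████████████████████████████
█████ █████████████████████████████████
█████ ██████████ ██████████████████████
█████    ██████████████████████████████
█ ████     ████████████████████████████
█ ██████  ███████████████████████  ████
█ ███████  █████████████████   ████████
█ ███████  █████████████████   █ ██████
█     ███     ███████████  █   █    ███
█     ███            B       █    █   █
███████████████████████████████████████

Finding the shortest path from A to B:
Movement: cardinal only
Path length: 31 steps
Directions: down → right → down → right → down → right → down → down → down → right → down → right → right → down → right → down → down → down → down → right → right → right → right → right → right → right → right → right → right → right → right

Solution:

███████████████████████████████████████
█ A    █████████████████   ██         █
█ ↳↓   █████████████████  █████████████
███↳↓ ███████████████████ █████████████
████↳↓█████████████████████████████████
█████↓█████████████████████████████████
█████↓██████████ ██████████████████████
█████↳↓  ██████████████████████████████
█ ████↳→↓  ████████████████████████████
█ ██████↳↓███████████████████████  ████
█ ███████↓ █████████████████   ████████
█ ███████↓ █████████████████   █ ██████
█     ███↓    ███████████  █   █    ███
█     ███↳→→→→→→→→→→→B       █    █   █
███████████████████████████████████████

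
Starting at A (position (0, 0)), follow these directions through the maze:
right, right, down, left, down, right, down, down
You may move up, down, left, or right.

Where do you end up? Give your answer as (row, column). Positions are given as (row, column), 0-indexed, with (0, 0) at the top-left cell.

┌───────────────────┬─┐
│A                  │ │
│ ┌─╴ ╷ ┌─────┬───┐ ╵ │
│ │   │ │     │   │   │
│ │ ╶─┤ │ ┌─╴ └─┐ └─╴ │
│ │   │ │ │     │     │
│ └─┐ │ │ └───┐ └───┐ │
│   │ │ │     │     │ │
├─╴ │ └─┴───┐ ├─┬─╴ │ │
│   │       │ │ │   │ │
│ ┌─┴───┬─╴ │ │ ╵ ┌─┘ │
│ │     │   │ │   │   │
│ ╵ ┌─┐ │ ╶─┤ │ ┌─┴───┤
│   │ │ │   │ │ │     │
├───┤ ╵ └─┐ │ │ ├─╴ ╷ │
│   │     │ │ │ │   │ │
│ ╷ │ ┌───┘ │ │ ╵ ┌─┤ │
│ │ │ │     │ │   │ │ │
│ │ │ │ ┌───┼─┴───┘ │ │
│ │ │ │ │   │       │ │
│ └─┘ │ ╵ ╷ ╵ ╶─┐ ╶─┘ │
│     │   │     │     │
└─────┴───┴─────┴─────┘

Following directions step by step:
Start: (0, 0)
  right: (0, 0) → (0, 1)
  right: (0, 1) → (0, 2)
  down: (0, 2) → (1, 2)
  left: (1, 2) → (1, 1)
  down: (1, 1) → (2, 1)
  right: (2, 1) → (2, 2)
  down: (2, 2) → (3, 2)
  down: (3, 2) → (4, 2)
Final position: (4, 2)

Path taken:

┌───────────────────┬─┐
│A → ↓              │ │
│ ┌─╴ ╷ ┌─────┬───┐ ╵ │
│ │↓ ↲│ │     │   │   │
│ │ ╶─┤ │ ┌─╴ └─┐ └─╴ │
│ │↳ ↓│ │ │     │     │
│ └─┐ │ │ └───┐ └───┐ │
│   │↓│ │     │     │ │
├─╴ │ └─┴───┐ ├─┬─╴ │ │
│   │B      │ │ │   │ │
│ ┌─┴───┬─╴ │ │ ╵ ┌─┘ │
│ │     │   │ │   │   │
│ ╵ ┌─┐ │ ╶─┤ │ ┌─┴───┤
│   │ │ │   │ │ │     │
├───┤ ╵ └─┐ │ │ ├─╴ ╷ │
│   │     │ │ │ │   │ │
│ ╷ │ ┌───┘ │ │ ╵ ┌─┤ │
│ │ │ │     │ │   │ │ │
│ │ │ │ ┌───┼─┴───┘ │ │
│ │ │ │ │   │       │ │
│ └─┘ │ ╵ ╷ ╵ ╶─┐ ╶─┘ │
│     │   │     │     │
└─────┴───┴─────┴─────┘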